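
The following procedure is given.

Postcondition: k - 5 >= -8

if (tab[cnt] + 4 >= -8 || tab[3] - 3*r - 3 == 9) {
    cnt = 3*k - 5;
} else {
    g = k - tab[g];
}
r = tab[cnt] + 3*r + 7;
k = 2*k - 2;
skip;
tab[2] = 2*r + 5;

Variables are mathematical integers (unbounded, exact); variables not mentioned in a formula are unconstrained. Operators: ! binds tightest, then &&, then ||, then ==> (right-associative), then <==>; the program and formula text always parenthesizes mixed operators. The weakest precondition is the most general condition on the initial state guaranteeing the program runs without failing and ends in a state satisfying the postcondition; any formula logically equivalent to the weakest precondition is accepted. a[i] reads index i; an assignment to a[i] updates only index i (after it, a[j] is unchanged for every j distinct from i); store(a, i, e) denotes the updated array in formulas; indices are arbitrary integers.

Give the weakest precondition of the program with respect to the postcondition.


Working backward. After the program, the postcondition k - 5 >= -8 must hold; in canonical form it is k >= -3.
Before tab[2] := 2*r + 5: k >= -3
Before skip: k >= -3
Before k := 2*k - 2: 2*k >= -1
Before r := tab[cnt] + 3*r + 7: 2*k >= -1
Then branch requires 2*k >= -1; else branch requires 2*k >= -1.
Before the if: ((tab[cnt] >= -12 || tab[3] == 3*r + 12) ==> 2*k >= -1) && ((!(tab[cnt] >= -12 || tab[3] == 3*r + 12)) ==> 2*k >= -1)
Answer: WP = ((tab[cnt] >= -12 || tab[3] == 3*r + 12) ==> 2*k >= -1) && ((!(tab[cnt] >= -12 || tab[3] == 3*r + 12)) ==> 2*k >= -1)


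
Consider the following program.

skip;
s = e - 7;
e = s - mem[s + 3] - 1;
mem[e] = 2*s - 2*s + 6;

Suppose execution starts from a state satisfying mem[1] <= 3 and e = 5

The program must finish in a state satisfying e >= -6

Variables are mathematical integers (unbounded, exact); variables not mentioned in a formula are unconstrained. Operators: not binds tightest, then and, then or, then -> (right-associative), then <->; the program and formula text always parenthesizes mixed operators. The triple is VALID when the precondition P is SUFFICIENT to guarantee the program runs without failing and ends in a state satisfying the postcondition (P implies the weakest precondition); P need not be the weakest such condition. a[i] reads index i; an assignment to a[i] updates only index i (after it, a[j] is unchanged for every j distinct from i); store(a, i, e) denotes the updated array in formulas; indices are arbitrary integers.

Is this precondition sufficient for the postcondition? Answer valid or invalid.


Working backward. After the program, e >= -6 must hold.
Before mem[e] := 2*s - 2*s + 6: e >= -6
Before e := s - mem[s + 3] - 1: s >= mem[s + 3] - 5
Before s := e - 7: e >= mem[e - 4] + 2
Before skip: e >= mem[e - 4] + 2
The weakest precondition is e >= mem[e - 4] + 2.
Check whether mem[1] <= 3 and e = 5 implies it.
Every state satisfying the precondition satisfies the weakest precondition: the implication holds.
Answer: valid


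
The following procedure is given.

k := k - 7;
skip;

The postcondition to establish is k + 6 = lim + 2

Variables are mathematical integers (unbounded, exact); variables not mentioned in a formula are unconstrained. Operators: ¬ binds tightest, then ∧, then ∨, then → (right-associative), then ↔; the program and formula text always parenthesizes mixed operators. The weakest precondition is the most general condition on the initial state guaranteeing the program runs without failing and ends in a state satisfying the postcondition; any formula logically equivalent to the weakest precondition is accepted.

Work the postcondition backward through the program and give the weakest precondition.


Working backward. After the program, the postcondition k + 6 = lim + 2 must hold; in canonical form it is k = lim - 4.
Before skip: k = lim - 4
Before k := k - 7: k = lim + 3
Answer: WP = k = lim + 3


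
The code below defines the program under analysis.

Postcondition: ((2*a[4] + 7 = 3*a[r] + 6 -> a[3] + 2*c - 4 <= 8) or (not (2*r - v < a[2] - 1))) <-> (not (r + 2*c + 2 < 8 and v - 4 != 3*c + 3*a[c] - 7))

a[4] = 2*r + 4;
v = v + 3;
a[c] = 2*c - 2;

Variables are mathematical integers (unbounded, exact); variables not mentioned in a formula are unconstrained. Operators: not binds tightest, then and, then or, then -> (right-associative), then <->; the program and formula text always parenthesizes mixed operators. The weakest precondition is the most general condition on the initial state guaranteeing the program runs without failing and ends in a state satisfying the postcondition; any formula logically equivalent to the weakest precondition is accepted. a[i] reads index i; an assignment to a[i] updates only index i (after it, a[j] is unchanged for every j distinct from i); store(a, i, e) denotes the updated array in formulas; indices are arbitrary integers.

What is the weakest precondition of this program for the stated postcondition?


Working backward. After the program, the postcondition ((2*a[4] + 7 = 3*a[r] + 6 -> a[3] + 2*c - 4 <= 8) or (not (2*r - v < a[2] - 1))) <-> (not (r + 2*c + 2 < 8 and v - 4 != 3*c + 3*a[c] - 7)) must hold; in canonical form it is ((2*a[4] = 3*a[r] - 1 -> a[3] + 2*c <= 12) or (not (2*r < a[2] + v - 1))) <-> (not (2*c + r < 6 and v != 3*a[c] + 3*c - 3)).
Before a[c] := 2*c - 2: ((2*store(a, c, 2*c - 2)[4] = 3*store(a, c, 2*c - 2)[r] - 1 -> store(a, c, 2*c - 2)[3] + 2*c <= 12) or (not (2*r < store(a, c, 2*c - 2)[2] + v - 1))) <-> (not (2*c + r < 6 and v != 3*store(a, c, 2*c - 2)[c] + 3*c - 3))
Before v := v + 3: ((2*store(a, c, 2*c - 2)[4] = 3*store(a, c, 2*c - 2)[r] - 1 -> store(a, c, 2*c - 2)[3] + 2*c <= 12) or (not (2*r < store(a, c, 2*c - 2)[2] + v + 2))) <-> (not (2*c + r < 6 and v != 3*store(a, c, 2*c - 2)[c] + 3*c - 6))
Before a[4] := 2*r + 4: ((2*store(store(a, 4, 2*r + 4), c, 2*c - 2)[4] = 3*store(store(a, 4, 2*r + 4), c, 2*c - 2)[r] - 1 -> store(store(a, 4, 2*r + 4), c, 2*c - 2)[3] + 2*c <= 12) or (not (2*r < store(store(a, 4, 2*r + 4), c, 2*c - 2)[2] + v + 2))) <-> (not (2*c + r < 6 and v != 3*store(store(a, 4, 2*r + 4), c, 2*c - 2)[c] + 3*c - 6))
Answer: WP = ((2*store(store(a, 4, 2*r + 4), c, 2*c - 2)[4] = 3*store(store(a, 4, 2*r + 4), c, 2*c - 2)[r] - 1 -> store(store(a, 4, 2*r + 4), c, 2*c - 2)[3] + 2*c <= 12) or (not (2*r < store(store(a, 4, 2*r + 4), c, 2*c - 2)[2] + v + 2))) <-> (not (2*c + r < 6 and v != 3*store(store(a, 4, 2*r + 4), c, 2*c - 2)[c] + 3*c - 6))


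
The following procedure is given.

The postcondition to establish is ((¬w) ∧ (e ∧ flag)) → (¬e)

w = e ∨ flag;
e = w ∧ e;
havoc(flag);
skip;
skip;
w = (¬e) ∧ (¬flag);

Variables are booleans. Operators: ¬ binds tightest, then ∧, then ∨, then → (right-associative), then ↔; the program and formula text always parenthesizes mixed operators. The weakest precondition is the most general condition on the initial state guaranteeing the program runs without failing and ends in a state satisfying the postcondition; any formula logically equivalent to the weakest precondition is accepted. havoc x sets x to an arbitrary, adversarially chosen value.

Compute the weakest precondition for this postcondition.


Working backward. After the program, the postcondition ((¬w) ∧ (e ∧ flag)) → (¬e) must hold; in canonical form it is ((¬w) ∧ e ∧ flag) → (¬e).
Before w := (¬e) ∧ (¬flag): ((¬((¬e) ∧ (¬flag))) ∧ e ∧ flag) → (¬e)
Before skip: ((¬((¬e) ∧ (¬flag))) ∧ e ∧ flag) → (¬e)
Before skip: ((¬((¬e) ∧ (¬flag))) ∧ e ∧ flag) → (¬e)
Before havoc flag: e → (¬e)
Before e := w ∧ e: (w ∧ e) → (¬(w ∧ e))
Before w := e ∨ flag: ((e ∨ flag) ∧ e) → (¬((e ∨ flag) ∧ e))
Answer: WP = ((e ∨ flag) ∧ e) → (¬((e ∨ flag) ∧ e))


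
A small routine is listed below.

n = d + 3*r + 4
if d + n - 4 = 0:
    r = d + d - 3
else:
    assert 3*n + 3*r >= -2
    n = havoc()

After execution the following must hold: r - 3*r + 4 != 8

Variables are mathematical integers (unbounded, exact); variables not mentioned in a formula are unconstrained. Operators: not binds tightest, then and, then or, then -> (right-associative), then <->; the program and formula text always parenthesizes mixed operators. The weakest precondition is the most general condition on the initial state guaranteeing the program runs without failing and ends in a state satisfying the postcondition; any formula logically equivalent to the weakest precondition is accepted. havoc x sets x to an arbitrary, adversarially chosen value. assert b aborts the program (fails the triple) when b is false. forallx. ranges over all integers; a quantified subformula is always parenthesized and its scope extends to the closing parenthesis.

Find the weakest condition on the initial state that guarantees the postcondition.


Working backward. After the program, the postcondition r - 3*r + 4 != 8 must hold; in canonical form it is 2*r != -4.
Then branch requires 4*d != 2; else branch requires 3*n + 3*r >= -2 and 2*r != -4.
Before the if: (d + n = 4 -> 4*d != 2) and ((not (d + n = 4)) -> (3*n + 3*r >= -2 and 2*r != -4))
Before n := d + 3*r + 4: (2*d + 3*r = 0 -> 4*d != 2) and ((not (2*d + 3*r = 0)) -> (3*d + 12*r >= -14 and 2*r != -4))
Answer: WP = (2*d + 3*r = 0 -> 4*d != 2) and ((not (2*d + 3*r = 0)) -> (3*d + 12*r >= -14 and 2*r != -4))


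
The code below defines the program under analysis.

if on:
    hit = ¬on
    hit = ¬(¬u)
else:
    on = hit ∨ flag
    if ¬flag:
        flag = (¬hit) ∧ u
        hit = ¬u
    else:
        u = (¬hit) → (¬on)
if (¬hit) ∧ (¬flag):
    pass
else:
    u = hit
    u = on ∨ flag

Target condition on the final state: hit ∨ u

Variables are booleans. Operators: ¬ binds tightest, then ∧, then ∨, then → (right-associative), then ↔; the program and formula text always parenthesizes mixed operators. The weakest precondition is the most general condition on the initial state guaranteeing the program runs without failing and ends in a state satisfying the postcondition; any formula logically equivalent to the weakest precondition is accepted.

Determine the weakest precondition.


Working backward. After the program, hit ∨ u must hold.
Then branch requires hit ∨ u; else branch requires hit ∨ on ∨ flag.
Before the if: (((¬hit) ∧ (¬flag)) → (hit ∨ u)) ∧ ((¬((¬hit) ∧ (¬flag))) → (hit ∨ on ∨ flag))
Then branch requires (((¬u) ∧ (¬flag)) → u) ∧ ((¬((¬u) ∧ (¬flag))) → (u ∨ on ∨ flag)); else branch requires ((¬flag) → ((¬(u ∧ (¬((¬hit) ∧ u)))) → ((¬u) ∨ hit ∨ flag ∨ ((¬hit) ∧ u)))) ∧ (flag → ((((¬hit) ∧ (¬flag)) → (hit ∨ ((¬hit) → (¬(hit ∨ flag))))) ∧ ((¬((¬hit) ∧ (¬flag))) → (hit ∨ flag)))).
Before the if: (on → ((((¬u) ∧ (¬flag)) → u) ∧ ((¬((¬u) ∧ (¬flag))) → (u ∨ on ∨ flag)))) ∧ ((¬on) → (((¬flag) → ((¬(u ∧ (¬((¬hit) ∧ u)))) → ((¬u) ∨ hit ∨ flag ∨ ((¬hit) ∧ u)))) ∧ (flag → ((((¬hit) ∧ (¬flag)) → (hit ∨ ((¬hit) → (¬(hit ∨ flag))))) ∧ ((¬((¬hit) ∧ (¬flag))) → (hit ∨ flag))))))
Answer: WP = (on → ((((¬u) ∧ (¬flag)) → u) ∧ ((¬((¬u) ∧ (¬flag))) → (u ∨ on ∨ flag)))) ∧ ((¬on) → (((¬flag) → ((¬(u ∧ (¬((¬hit) ∧ u)))) → ((¬u) ∨ hit ∨ flag ∨ ((¬hit) ∧ u)))) ∧ (flag → ((((¬hit) ∧ (¬flag)) → (hit ∨ ((¬hit) → (¬(hit ∨ flag))))) ∧ ((¬((¬hit) ∧ (¬flag))) → (hit ∨ flag))))))


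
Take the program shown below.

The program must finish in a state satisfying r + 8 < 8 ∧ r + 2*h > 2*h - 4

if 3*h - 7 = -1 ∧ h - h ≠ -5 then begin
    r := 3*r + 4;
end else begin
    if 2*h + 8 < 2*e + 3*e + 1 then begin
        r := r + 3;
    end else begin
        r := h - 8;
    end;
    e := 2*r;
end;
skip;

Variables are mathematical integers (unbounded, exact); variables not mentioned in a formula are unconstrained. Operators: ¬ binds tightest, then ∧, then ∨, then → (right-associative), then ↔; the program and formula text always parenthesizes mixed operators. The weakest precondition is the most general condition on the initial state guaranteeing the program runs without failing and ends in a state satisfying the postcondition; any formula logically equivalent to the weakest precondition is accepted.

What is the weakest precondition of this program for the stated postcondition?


Working backward. After the program, the postcondition r + 8 < 8 ∧ r + 2*h > 2*h - 4 must hold; in canonical form it is r < 0 ∧ r > -4.
Before skip: r < 0 ∧ r > -4
Then branch requires 3*r < -4 ∧ 3*r > -8; else branch requires (2*h < 5*e - 7 → (r < -3 ∧ r > -7)) ∧ ((¬(2*h < 5*e - 7)) → (h < 8 ∧ h > 4)).
Before the if: (3*h = 6 → (3*r < -4 ∧ 3*r > -8)) ∧ ((¬(3*h = 6)) → ((2*h < 5*e - 7 → (r < -3 ∧ r > -7)) ∧ ((¬(2*h < 5*e - 7)) → (h < 8 ∧ h > 4))))
Answer: WP = (3*h = 6 → (3*r < -4 ∧ 3*r > -8)) ∧ ((¬(3*h = 6)) → ((2*h < 5*e - 7 → (r < -3 ∧ r > -7)) ∧ ((¬(2*h < 5*e - 7)) → (h < 8 ∧ h > 4))))


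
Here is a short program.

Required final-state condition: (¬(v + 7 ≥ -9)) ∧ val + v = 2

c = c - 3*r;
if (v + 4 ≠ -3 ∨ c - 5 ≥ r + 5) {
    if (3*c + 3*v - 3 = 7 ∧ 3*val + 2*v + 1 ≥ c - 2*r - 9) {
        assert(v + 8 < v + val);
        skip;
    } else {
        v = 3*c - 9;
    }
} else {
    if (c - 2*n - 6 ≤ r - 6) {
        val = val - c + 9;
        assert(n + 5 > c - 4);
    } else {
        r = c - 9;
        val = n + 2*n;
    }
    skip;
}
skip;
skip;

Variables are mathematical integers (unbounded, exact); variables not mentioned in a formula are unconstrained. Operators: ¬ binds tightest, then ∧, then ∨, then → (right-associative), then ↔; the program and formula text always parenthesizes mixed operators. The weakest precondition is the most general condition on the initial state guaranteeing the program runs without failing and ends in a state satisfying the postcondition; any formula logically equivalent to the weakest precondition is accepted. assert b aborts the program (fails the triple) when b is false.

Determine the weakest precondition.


Working backward. After the program, the postcondition (¬(v + 7 ≥ -9)) ∧ val + v = 2 must hold; in canonical form it is (¬(v ≥ -16)) ∧ v + val = 2.
Before skip: (¬(v ≥ -16)) ∧ v + val = 2
Before skip: (¬(v ≥ -16)) ∧ v + val = 2
Then branch requires ((3*c + 3*v = 10 ∧ 2*r + 2*v + 3*val ≥ c - 10) → (val > 8 ∧ (¬(v ≥ -16)) ∧ v + val = 2)) ∧ ((¬(3*c + 3*v = 10 ∧ 2*r + 2*v + 3*val ≥ c - 10)) → ((¬(3*c ≥ -7)) ∧ 3*c + val = 11)); else branch requires (c ≤ 2*n + r → (n > c - 9 ∧ (¬(v ≥ -16)) ∧ v + val = c - 7)) ∧ ((¬(c ≤ 2*n + r)) → ((¬(v ≥ -16)) ∧ 3*n + v = 2)).
Before the if: ((v ≠ -7 ∨ c ≥ r + 10) → (((3*c + 3*v = 10 ∧ 2*r + 2*v + 3*val ≥ c - 10) → (val > 8 ∧ (¬(v ≥ -16)) ∧ v + val = 2)) ∧ ((¬(3*c + 3*v = 10 ∧ 2*r + 2*v + 3*val ≥ c - 10)) → ((¬(3*c ≥ -7)) ∧ 3*c + val = 11)))) ∧ ((¬(v ≠ -7 ∨ c ≥ r + 10)) → ((c ≤ 2*n + r → (n > c - 9 ∧ (¬(v ≥ -16)) ∧ v + val = c - 7)) ∧ ((¬(c ≤ 2*n + r)) → ((¬(v ≥ -16)) ∧ 3*n + v = 2))))
Before c := c - 3*r: ((v ≠ -7 ∨ c ≥ 4*r + 10) → (((3*c + 3*v = 9*r + 10 ∧ 5*r + 2*v + 3*val ≥ c - 10) → (val > 8 ∧ (¬(v ≥ -16)) ∧ v + val = 2)) ∧ ((¬(3*c + 3*v = 9*r + 10 ∧ 5*r + 2*v + 3*val ≥ c - 10)) → ((¬(3*c ≥ 9*r - 7)) ∧ 3*c + val = 9*r + 11)))) ∧ ((¬(v ≠ -7 ∨ c ≥ 4*r + 10)) → ((c ≤ 2*n + 4*r → (n + 3*r > c - 9 ∧ (¬(v ≥ -16)) ∧ 3*r + v + val = c - 7)) ∧ ((¬(c ≤ 2*n + 4*r)) → ((¬(v ≥ -16)) ∧ 3*n + v = 2))))
Answer: WP = ((v ≠ -7 ∨ c ≥ 4*r + 10) → (((3*c + 3*v = 9*r + 10 ∧ 5*r + 2*v + 3*val ≥ c - 10) → (val > 8 ∧ (¬(v ≥ -16)) ∧ v + val = 2)) ∧ ((¬(3*c + 3*v = 9*r + 10 ∧ 5*r + 2*v + 3*val ≥ c - 10)) → ((¬(3*c ≥ 9*r - 7)) ∧ 3*c + val = 9*r + 11)))) ∧ ((¬(v ≠ -7 ∨ c ≥ 4*r + 10)) → ((c ≤ 2*n + 4*r → (n + 3*r > c - 9 ∧ (¬(v ≥ -16)) ∧ 3*r + v + val = c - 7)) ∧ ((¬(c ≤ 2*n + 4*r)) → ((¬(v ≥ -16)) ∧ 3*n + v = 2))))


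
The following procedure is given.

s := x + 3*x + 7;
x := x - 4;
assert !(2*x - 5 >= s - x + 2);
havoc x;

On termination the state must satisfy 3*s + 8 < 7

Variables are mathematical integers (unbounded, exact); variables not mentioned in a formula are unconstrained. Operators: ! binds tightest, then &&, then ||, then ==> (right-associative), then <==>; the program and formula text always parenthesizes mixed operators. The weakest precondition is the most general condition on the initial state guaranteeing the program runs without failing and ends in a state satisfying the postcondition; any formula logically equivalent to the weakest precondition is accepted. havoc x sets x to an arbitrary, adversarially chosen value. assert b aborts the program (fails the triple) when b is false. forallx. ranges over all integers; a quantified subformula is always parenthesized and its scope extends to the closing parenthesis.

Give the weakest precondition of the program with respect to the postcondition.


Working backward. After the program, the postcondition 3*s + 8 < 7 must hold; in canonical form it is 3*s < -1.
Before havoc x: 3*s < -1
Before assert !(2*x - 5 >= s - x + 2): (!(3*x >= s + 7)) && 3*s < -1
Before x := x - 4: (!(3*x >= s + 19)) && 3*s < -1
Before s := x + 3*x + 7: (!(x <= -26)) && 12*x < -22
Answer: WP = (!(x <= -26)) && 12*x < -22


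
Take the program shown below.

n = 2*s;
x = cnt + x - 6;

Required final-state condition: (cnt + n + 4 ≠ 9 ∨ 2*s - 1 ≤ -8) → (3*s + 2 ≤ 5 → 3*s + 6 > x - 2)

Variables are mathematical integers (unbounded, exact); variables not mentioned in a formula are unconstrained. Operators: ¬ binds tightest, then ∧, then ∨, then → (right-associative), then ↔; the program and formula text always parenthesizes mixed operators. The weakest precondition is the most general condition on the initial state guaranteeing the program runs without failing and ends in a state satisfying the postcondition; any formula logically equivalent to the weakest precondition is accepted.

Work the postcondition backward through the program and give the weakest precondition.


Working backward. After the program, the postcondition (cnt + n + 4 ≠ 9 ∨ 2*s - 1 ≤ -8) → (3*s + 2 ≤ 5 → 3*s + 6 > x - 2) must hold; in canonical form it is (cnt + n ≠ 5 ∨ 2*s ≤ -7) → (3*s ≤ 3 → 3*s > x - 8).
Before x := cnt + x - 6: (cnt + n ≠ 5 ∨ 2*s ≤ -7) → (3*s ≤ 3 → 3*s > cnt + x - 14)
Before n := 2*s: (cnt + 2*s ≠ 5 ∨ 2*s ≤ -7) → (3*s ≤ 3 → 3*s > cnt + x - 14)
Answer: WP = (cnt + 2*s ≠ 5 ∨ 2*s ≤ -7) → (3*s ≤ 3 → 3*s > cnt + x - 14)


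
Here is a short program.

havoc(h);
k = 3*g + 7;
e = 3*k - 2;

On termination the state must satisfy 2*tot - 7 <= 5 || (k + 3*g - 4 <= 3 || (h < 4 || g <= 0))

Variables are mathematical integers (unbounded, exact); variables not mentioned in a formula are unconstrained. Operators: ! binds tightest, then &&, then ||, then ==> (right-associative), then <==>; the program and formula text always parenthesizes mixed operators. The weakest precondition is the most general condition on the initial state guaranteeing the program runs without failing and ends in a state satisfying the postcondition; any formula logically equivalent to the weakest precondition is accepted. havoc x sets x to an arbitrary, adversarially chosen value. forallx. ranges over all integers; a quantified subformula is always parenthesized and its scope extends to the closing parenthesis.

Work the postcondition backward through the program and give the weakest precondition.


Working backward. After the program, the postcondition 2*tot - 7 <= 5 || (k + 3*g - 4 <= 3 || (h < 4 || g <= 0)) must hold; in canonical form it is 2*tot <= 12 || 3*g + k <= 7 || h < 4 || g <= 0.
Before e := 3*k - 2: 2*tot <= 12 || 3*g + k <= 7 || h < 4 || g <= 0
Before k := 3*g + 7: 2*tot <= 12 || 6*g <= 0 || h < 4 || g <= 0
Before havoc h: forall h_1. (2*tot <= 12 || 6*g <= 0 || h_1 < 4 || g <= 0)
Answer: WP = forall h_1. (2*tot <= 12 || 6*g <= 0 || h_1 < 4 || g <= 0)


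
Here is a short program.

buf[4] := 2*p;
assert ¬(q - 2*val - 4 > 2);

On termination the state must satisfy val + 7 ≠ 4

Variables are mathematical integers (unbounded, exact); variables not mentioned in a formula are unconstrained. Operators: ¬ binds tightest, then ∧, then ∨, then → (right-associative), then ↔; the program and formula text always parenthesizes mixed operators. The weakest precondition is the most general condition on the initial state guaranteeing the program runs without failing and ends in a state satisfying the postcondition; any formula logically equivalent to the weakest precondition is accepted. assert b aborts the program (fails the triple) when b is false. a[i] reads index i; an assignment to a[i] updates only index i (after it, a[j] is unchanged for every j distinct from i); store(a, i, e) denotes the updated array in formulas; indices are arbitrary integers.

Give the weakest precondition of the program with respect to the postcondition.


Working backward. After the program, the postcondition val + 7 ≠ 4 must hold; in canonical form it is val ≠ -3.
Before assert ¬(q - 2*val - 4 > 2): (¬(q > 2*val + 6)) ∧ val ≠ -3
Before buf[4] := 2*p: (¬(q > 2*val + 6)) ∧ val ≠ -3
Answer: WP = (¬(q > 2*val + 6)) ∧ val ≠ -3


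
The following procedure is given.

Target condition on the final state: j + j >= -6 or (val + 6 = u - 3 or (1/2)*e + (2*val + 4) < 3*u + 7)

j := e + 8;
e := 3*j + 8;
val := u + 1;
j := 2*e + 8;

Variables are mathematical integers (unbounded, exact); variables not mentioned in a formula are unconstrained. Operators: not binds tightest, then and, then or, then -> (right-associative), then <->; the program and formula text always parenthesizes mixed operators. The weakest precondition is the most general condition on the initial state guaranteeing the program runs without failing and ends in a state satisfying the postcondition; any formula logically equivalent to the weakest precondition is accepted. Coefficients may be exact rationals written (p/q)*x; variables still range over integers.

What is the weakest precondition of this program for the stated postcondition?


Working backward. After the program, the postcondition j + j >= -6 or (val + 6 = u - 3 or (1/2)*e + (2*val + 4) < 3*u + 7) must hold; in canonical form it is 2*j >= -6 or val = u - 9 or (1/2)*e + 2*val < 3*u + 3.
Before j := 2*e + 8: 4*e >= -22 or val = u - 9 or (1/2)*e + 2*val < 3*u + 3
Before val := u + 1: 4*e >= -22 or (1/2)*e < u + 1
Before e := 3*j + 8: 12*j >= -54 or (3/2)*j < u - 3
Before j := e + 8: 12*e >= -150 or (3/2)*e < u - 15
Answer: WP = 12*e >= -150 or (3/2)*e < u - 15


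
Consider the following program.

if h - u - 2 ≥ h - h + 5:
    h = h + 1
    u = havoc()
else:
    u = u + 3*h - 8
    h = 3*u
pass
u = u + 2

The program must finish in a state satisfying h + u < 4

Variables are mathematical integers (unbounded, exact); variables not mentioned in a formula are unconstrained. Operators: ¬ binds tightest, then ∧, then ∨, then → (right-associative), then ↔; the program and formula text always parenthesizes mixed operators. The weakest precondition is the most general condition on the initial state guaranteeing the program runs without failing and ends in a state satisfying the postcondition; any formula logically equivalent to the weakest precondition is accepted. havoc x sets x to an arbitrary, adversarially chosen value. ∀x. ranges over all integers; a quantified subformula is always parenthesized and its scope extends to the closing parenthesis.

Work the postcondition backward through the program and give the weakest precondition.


Working backward. After the program, h + u < 4 must hold.
Before u := u + 2: h + u < 2
Before skip: h + u < 2
Then branch requires ∀u_1. h + u_1 < 1; else branch requires 12*h + 4*u < 34.
Before the if: (h ≥ u + 7 → (∀u_1. h + u_1 < 1)) ∧ ((¬(h ≥ u + 7)) → 12*h + 4*u < 34)
Answer: WP = (h ≥ u + 7 → (∀u_1. h + u_1 < 1)) ∧ ((¬(h ≥ u + 7)) → 12*h + 4*u < 34)


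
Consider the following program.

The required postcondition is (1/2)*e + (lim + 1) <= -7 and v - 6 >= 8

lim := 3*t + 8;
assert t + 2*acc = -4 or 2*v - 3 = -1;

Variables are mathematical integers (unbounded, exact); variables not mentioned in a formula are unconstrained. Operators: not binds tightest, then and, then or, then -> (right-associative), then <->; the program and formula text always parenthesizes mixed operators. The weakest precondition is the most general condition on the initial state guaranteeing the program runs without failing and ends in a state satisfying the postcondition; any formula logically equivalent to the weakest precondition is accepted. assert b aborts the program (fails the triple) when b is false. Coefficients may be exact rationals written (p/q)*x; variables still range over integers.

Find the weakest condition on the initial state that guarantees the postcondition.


Working backward. After the program, the postcondition (1/2)*e + (lim + 1) <= -7 and v - 6 >= 8 must hold; in canonical form it is (1/2)*e + lim <= -8 and v >= 14.
Before assert t + 2*acc = -4 or 2*v - 3 = -1: (2*acc + t = -4 or 2*v = 2) and (1/2)*e + lim <= -8 and v >= 14
Before lim := 3*t + 8: (2*acc + t = -4 or 2*v = 2) and (1/2)*e + 3*t <= -16 and v >= 14
Answer: WP = (2*acc + t = -4 or 2*v = 2) and (1/2)*e + 3*t <= -16 and v >= 14


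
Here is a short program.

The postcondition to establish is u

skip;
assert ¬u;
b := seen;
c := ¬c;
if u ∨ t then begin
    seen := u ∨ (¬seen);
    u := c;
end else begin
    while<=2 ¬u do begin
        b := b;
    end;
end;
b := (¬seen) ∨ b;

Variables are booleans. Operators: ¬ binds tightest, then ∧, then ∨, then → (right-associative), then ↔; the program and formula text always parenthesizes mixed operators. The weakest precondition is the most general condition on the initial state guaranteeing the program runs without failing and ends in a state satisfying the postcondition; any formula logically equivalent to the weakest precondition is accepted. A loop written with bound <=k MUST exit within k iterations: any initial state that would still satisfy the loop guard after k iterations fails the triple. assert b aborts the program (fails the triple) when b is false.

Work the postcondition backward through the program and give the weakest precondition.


Working backward. After the program, u must hold.
Before b := (¬seen) ∨ b: u
Then branch requires c; else branch requires (¬u) → ((¬u) → u).
Before the if: ((u ∨ t) → c) ∧ ((¬(u ∨ t)) → ((¬u) → ((¬u) → u)))
Before c := ¬c: ((u ∨ t) → (¬c)) ∧ ((¬(u ∨ t)) → ((¬u) → ((¬u) → u)))
Before b := seen: ((u ∨ t) → (¬c)) ∧ ((¬(u ∨ t)) → ((¬u) → ((¬u) → u)))
Before assert ¬u: (¬u) ∧ ((u ∨ t) → (¬c)) ∧ ((¬(u ∨ t)) → ((¬u) → ((¬u) → u)))
Before skip: (¬u) ∧ ((u ∨ t) → (¬c)) ∧ ((¬(u ∨ t)) → ((¬u) → ((¬u) → u)))
Answer: WP = (¬u) ∧ ((u ∨ t) → (¬c)) ∧ ((¬(u ∨ t)) → ((¬u) → ((¬u) → u)))


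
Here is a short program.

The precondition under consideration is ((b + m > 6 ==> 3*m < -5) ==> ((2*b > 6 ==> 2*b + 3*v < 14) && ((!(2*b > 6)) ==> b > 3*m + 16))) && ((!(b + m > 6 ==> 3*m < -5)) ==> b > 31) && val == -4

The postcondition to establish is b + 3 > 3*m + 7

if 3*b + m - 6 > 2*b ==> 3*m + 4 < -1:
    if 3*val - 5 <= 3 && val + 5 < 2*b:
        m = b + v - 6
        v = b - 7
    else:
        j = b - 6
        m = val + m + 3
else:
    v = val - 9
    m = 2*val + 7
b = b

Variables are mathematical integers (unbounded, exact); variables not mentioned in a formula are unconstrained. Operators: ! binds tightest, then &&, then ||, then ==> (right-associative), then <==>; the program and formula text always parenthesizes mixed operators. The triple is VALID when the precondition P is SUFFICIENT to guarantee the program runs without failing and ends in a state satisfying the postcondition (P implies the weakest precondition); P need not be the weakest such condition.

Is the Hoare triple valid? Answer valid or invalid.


Working backward. After the program, the postcondition b + 3 > 3*m + 7 must hold; in canonical form it is b > 3*m + 4.
Before b := b: b > 3*m + 4
Then branch requires ((3*val <= 8 && val < 2*b - 5) ==> 2*b + 3*v < 14) && ((!(3*val <= 8 && val < 2*b - 5)) ==> b > 3*m + 3*val + 13); else branch requires b > 6*val + 25.
Before the if: ((b + m > 6 ==> 3*m < -5) ==> (((3*val <= 8 && val < 2*b - 5) ==> 2*b + 3*v < 14) && ((!(3*val <= 8 && val < 2*b - 5)) ==> b > 3*m + 3*val + 13))) && ((!(b + m > 6 ==> 3*m < -5)) ==> b > 6*val + 25)
The weakest precondition is ((b + m > 6 ==> 3*m < -5) ==> (((3*val <= 8 && val < 2*b - 5) ==> 2*b + 3*v < 14) && ((!(3*val <= 8 && val < 2*b - 5)) ==> b > 3*m + 3*val + 13))) && ((!(b + m > 6 ==> 3*m < -5)) ==> b > 6*val + 25).
Check whether ((b + m > 6 ==> 3*m < -5) ==> ((2*b > 6 ==> 2*b + 3*v < 14) && ((!(2*b > 6)) ==> b > 3*m + 16))) && ((!(b + m > 6 ==> 3*m < -5)) ==> b > 31) && val == -4 implies it.
Countermodel: at the initial state b = 2, m = -5, v = 4, val = -4, the precondition holds but the weakest precondition fails.
Answer: invalid


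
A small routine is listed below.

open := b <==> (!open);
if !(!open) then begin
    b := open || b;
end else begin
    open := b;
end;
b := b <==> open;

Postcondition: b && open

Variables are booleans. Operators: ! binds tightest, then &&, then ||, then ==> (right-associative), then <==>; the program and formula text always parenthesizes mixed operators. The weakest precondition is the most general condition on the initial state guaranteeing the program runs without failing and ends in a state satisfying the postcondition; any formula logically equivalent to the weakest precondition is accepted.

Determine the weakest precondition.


Working backward. After the program, b && open must hold.
Before b := b <==> open: (b <==> open) && open
Then branch requires ((open || b) <==> open) && open; else branch requires b.
Before the if: (open ==> (((open || b) <==> open) && open)) && ((!open) ==> b)
Before open := b <==> (!open): ((b <==> (!open)) ==> ((((b <==> (!open)) || b) <==> (b <==> (!open))) && (b <==> (!open)))) && ((!(b <==> (!open))) ==> b)
Answer: WP = ((b <==> (!open)) ==> ((((b <==> (!open)) || b) <==> (b <==> (!open))) && (b <==> (!open)))) && ((!(b <==> (!open))) ==> b)


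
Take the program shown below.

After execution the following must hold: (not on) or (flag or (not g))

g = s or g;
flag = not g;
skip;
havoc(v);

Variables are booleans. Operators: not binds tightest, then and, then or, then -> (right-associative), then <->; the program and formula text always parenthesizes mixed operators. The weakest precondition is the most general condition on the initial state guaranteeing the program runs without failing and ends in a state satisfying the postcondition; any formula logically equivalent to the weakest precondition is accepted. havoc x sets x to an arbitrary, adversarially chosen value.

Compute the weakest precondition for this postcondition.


Working backward. After the program, the postcondition (not on) or (flag or (not g)) must hold; in canonical form it is (not on) or flag or (not g).
Before havoc v: (not on) or flag or (not g)
Before skip: (not on) or flag or (not g)
Before flag := not g: (not on) or (not g)
Before g := s or g: (not on) or (not (s or g))
Answer: WP = (not on) or (not (s or g))


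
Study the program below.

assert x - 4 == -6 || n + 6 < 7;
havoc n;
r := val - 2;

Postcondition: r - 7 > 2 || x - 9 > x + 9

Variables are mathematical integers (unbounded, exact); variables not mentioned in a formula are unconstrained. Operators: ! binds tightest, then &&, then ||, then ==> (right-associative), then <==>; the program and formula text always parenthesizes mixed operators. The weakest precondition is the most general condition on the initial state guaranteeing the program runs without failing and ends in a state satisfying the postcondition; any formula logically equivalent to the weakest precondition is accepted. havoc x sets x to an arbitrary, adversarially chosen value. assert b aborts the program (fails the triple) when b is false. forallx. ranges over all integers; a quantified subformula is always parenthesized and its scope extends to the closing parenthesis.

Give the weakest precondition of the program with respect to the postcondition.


Working backward. After the program, the postcondition r - 7 > 2 || x - 9 > x + 9 must hold; in canonical form it is r > 9.
Before r := val - 2: val > 11
Before havoc n: val > 11
Before assert x - 4 == -6 || n + 6 < 7: (x == -2 || n < 1) && val > 11
Answer: WP = (x == -2 || n < 1) && val > 11


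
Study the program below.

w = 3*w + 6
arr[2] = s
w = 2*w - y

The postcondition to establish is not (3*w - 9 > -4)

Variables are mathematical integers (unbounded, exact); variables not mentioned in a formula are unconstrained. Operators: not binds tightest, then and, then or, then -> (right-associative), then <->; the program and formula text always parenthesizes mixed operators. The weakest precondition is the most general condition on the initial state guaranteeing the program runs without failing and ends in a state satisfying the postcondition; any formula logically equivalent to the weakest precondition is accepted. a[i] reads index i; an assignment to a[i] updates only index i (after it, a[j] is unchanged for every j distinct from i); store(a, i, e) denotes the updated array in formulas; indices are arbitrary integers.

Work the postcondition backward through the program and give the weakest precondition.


Working backward. After the program, the postcondition not (3*w - 9 > -4) must hold; in canonical form it is not (3*w > 5).
Before w := 2*w - y: not (6*w > 3*y + 5)
Before arr[2] := s: not (6*w > 3*y + 5)
Before w := 3*w + 6: not (18*w > 3*y - 31)
Answer: WP = not (18*w > 3*y - 31)


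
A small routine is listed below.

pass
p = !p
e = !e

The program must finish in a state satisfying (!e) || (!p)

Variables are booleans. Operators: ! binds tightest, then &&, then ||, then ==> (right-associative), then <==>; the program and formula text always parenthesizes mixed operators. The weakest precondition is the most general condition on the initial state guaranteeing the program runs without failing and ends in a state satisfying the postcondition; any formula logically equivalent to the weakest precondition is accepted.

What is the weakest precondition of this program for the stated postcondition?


Working backward. After the program, (!e) || (!p) must hold.
Before e := !e: e || (!p)
Before p := !p: e || p
Before skip: e || p
Answer: WP = e || p


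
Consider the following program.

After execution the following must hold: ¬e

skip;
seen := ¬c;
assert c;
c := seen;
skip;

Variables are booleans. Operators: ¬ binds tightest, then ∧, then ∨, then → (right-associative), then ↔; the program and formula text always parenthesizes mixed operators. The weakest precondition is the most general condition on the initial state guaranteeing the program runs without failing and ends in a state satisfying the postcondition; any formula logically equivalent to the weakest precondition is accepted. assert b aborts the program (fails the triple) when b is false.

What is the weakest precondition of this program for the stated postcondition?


Working backward. After the program, ¬e must hold.
Before skip: ¬e
Before c := seen: ¬e
Before assert c: c ∧ (¬e)
Before seen := ¬c: c ∧ (¬e)
Before skip: c ∧ (¬e)
Answer: WP = c ∧ (¬e)


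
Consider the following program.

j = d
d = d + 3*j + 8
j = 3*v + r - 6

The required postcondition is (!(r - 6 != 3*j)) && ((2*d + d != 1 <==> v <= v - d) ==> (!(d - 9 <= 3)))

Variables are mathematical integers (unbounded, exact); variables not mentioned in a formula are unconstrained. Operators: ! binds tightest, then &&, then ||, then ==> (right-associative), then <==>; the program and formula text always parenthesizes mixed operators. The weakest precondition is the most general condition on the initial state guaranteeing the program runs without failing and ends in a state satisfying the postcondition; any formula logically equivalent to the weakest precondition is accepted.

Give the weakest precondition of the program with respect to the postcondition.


Working backward. After the program, the postcondition (!(r - 6 != 3*j)) && ((2*d + d != 1 <==> v <= v - d) ==> (!(d - 9 <= 3))) must hold; in canonical form it is (!(r != 3*j + 6)) && ((3*d != 1 <==> d <= 0) ==> (!(d <= 12))).
Before j := 3*v + r - 6: (!(2*r + 9*v != 12)) && ((3*d != 1 <==> d <= 0) ==> (!(d <= 12)))
Before d := d + 3*j + 8: (!(2*r + 9*v != 12)) && ((3*d + 9*j != -23 <==> d + 3*j <= -8) ==> (!(d + 3*j <= 4)))
Before j := d: (!(2*r + 9*v != 12)) && ((12*d != -23 <==> 4*d <= -8) ==> (!(4*d <= 4)))
Answer: WP = (!(2*r + 9*v != 12)) && ((12*d != -23 <==> 4*d <= -8) ==> (!(4*d <= 4)))


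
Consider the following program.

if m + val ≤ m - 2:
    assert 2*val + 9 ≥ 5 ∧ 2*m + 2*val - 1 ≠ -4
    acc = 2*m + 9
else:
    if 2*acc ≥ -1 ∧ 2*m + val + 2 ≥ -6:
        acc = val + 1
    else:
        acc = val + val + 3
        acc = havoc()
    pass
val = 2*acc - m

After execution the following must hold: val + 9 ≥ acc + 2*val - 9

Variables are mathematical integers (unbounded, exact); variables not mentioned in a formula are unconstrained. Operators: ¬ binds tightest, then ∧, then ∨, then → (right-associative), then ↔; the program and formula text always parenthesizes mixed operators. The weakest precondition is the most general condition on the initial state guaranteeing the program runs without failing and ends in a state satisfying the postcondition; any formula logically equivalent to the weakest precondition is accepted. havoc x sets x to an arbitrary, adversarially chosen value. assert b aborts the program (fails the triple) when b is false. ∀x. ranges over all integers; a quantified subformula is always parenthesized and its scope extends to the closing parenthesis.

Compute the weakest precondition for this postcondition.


Working backward. After the program, the postcondition val + 9 ≥ acc + 2*val - 9 must hold; in canonical form it is acc + val ≤ 18.
Before val := 2*acc - m: 3*acc ≤ m + 18
Then branch requires 2*val ≥ -4 ∧ 2*m + 2*val ≠ -3 ∧ 5*m ≤ -9; else branch requires ((2*acc ≥ -1 ∧ 2*m + val ≥ -8) → 3*val ≤ m + 15) ∧ ((¬(2*acc ≥ -1 ∧ 2*m + val ≥ -8)) → (∀acc_1. 3*acc_1 ≤ m + 18)).
Before the if: (val ≤ -2 → (2*val ≥ -4 ∧ 2*m + 2*val ≠ -3 ∧ 5*m ≤ -9)) ∧ ((¬(val ≤ -2)) → (((2*acc ≥ -1 ∧ 2*m + val ≥ -8) → 3*val ≤ m + 15) ∧ ((¬(2*acc ≥ -1 ∧ 2*m + val ≥ -8)) → (∀acc_1. 3*acc_1 ≤ m + 18))))
Answer: WP = (val ≤ -2 → (2*val ≥ -4 ∧ 2*m + 2*val ≠ -3 ∧ 5*m ≤ -9)) ∧ ((¬(val ≤ -2)) → (((2*acc ≥ -1 ∧ 2*m + val ≥ -8) → 3*val ≤ m + 15) ∧ ((¬(2*acc ≥ -1 ∧ 2*m + val ≥ -8)) → (∀acc_1. 3*acc_1 ≤ m + 18))))


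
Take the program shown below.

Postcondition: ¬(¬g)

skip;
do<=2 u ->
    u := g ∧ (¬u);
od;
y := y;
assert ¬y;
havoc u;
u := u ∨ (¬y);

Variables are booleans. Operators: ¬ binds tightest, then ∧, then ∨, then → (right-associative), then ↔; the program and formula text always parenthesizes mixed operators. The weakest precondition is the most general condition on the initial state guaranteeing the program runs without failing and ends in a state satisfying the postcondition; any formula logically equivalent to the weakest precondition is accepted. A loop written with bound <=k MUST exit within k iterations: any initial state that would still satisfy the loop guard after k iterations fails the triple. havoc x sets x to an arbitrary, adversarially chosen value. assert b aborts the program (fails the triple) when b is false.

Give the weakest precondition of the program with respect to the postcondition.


Working backward. After the program, the postcondition ¬(¬g) must hold; in canonical form it is g.
Before u := u ∨ (¬y): g
Before havoc u: g
Before assert ¬y: (¬y) ∧ g
Before y := y: (¬y) ∧ g
Before the loop (bound <=2), unroll the exhaustion recursion (WP_0 = exit-now case; WP_j = one more guarded iteration, up to j = 2):
  WP_0: (¬u) ∧ (¬y) ∧ g
  WP_1: (u → ((¬(g ∧ (¬u))) ∧ (¬y) ∧ g)) ∧ ((¬u) → ((¬y) ∧ g))
  WP_2: (u → (((g ∧ (¬u)) → ((¬(g ∧ (¬(g ∧ (¬u))))) ∧ (¬y) ∧ g)) ∧ ((¬(g ∧ (¬u))) → ((¬y) ∧ g)))) ∧ ((¬u) → ((¬y) ∧ g))
So before the loop: (u → (((g ∧ (¬u)) → ((¬(g ∧ (¬(g ∧ (¬u))))) ∧ (¬y) ∧ g)) ∧ ((¬(g ∧ (¬u))) → ((¬y) ∧ g)))) ∧ ((¬u) → ((¬y) ∧ g))
Before skip: (u → (((g ∧ (¬u)) → ((¬(g ∧ (¬(g ∧ (¬u))))) ∧ (¬y) ∧ g)) ∧ ((¬(g ∧ (¬u))) → ((¬y) ∧ g)))) ∧ ((¬u) → ((¬y) ∧ g))
Answer: WP = (u → (((g ∧ (¬u)) → ((¬(g ∧ (¬(g ∧ (¬u))))) ∧ (¬y) ∧ g)) ∧ ((¬(g ∧ (¬u))) → ((¬y) ∧ g)))) ∧ ((¬u) → ((¬y) ∧ g))
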